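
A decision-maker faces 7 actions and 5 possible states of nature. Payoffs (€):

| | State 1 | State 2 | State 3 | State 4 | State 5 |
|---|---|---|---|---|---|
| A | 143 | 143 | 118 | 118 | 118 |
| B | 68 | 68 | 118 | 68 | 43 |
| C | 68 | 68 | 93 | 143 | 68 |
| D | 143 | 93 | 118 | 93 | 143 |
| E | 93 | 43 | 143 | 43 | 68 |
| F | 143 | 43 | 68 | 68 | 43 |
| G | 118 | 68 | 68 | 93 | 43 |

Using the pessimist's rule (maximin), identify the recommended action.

A

Row minima: A=118, B=43, C=68, D=93, E=43, F=43, G=43
Best worst-case = 118 → A.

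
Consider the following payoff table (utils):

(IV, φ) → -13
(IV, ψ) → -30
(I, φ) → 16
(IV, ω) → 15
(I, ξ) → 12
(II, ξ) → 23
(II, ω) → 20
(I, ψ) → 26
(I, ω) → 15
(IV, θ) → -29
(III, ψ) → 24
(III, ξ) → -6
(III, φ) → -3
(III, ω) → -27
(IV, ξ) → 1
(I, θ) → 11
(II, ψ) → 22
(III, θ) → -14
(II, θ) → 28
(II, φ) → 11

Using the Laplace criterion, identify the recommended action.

II

Row averages: I=16, II=20.8, III=-5.2, IV=-11.2
Highest average = 20.8 → II.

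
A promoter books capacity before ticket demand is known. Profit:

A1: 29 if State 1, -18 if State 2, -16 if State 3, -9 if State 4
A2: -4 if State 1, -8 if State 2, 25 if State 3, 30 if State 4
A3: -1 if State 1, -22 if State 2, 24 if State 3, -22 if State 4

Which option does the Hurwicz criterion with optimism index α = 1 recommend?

A1: 1·29 + 0·(-18) = 29
A2: 1·30 + 0·(-8) = 30
A3: 1·24 + 0·(-22) = 24
Highest Hurwicz score = 30 → A2.

A2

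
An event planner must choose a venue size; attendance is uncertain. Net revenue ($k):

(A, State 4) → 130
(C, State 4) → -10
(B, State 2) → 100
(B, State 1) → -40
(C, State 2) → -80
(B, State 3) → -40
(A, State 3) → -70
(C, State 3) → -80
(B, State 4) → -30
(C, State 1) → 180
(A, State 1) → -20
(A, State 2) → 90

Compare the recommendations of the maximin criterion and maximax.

Row minima: A=-70, B=-40, C=-80
Best worst-case = -40 → B.
Row maxima: A=130, B=100, C=180
Best best-case = 180 → C.

maximin → B; maximax → C (disagree)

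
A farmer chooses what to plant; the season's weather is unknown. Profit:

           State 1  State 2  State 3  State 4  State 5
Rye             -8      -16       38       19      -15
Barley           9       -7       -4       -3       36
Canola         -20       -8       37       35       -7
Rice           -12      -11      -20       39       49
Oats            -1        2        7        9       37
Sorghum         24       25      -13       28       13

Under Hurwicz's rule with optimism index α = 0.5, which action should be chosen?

Rye: 0.5·38 + 0.5·(-16) = 11
Barley: 0.5·36 + 0.5·(-7) = 14.5
Canola: 0.5·37 + 0.5·(-20) = 8.5
Rice: 0.5·49 + 0.5·(-20) = 14.5
Oats: 0.5·37 + 0.5·(-1) = 18
Sorghum: 0.5·28 + 0.5·(-13) = 7.5
Highest Hurwicz score = 18 → Oats.

Oats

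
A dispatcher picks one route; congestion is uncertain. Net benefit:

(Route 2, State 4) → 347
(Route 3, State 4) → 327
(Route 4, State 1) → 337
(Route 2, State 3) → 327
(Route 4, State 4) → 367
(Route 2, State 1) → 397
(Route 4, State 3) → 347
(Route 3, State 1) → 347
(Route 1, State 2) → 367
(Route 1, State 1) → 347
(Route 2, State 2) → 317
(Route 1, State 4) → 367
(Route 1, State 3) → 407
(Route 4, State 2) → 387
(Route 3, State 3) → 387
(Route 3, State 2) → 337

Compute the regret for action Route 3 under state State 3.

20

Best payoff under State 3 is 407.
Regret = 407 − 387 = 20.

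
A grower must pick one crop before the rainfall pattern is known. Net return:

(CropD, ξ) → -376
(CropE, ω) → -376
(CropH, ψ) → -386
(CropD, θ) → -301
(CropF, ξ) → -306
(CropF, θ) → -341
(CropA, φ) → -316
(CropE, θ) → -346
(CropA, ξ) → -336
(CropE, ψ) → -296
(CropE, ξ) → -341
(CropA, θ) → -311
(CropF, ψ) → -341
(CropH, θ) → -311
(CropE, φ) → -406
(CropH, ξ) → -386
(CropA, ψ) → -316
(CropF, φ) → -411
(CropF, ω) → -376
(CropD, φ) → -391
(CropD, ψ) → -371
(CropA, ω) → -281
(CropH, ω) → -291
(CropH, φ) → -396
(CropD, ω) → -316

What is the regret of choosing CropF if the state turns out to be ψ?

Best payoff under ψ is -296.
Regret = -296 − (-341) = 45.

45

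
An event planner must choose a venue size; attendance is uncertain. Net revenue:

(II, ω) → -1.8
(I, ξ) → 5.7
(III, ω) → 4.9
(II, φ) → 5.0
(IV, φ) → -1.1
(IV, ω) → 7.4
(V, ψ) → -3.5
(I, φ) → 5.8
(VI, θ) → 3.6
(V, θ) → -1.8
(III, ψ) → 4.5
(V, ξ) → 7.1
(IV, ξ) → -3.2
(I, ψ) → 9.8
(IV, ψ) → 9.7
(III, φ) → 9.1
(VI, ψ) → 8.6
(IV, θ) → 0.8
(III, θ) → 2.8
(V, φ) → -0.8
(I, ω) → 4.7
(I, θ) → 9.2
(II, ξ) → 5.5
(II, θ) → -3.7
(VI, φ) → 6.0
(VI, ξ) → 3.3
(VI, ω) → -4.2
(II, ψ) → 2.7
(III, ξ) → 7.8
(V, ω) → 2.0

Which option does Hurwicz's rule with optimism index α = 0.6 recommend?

I

I: 0.6·9.8 + 0.4·4.7 = 7.76
II: 0.6·5.5 + 0.4·(-3.7) = 1.82
III: 0.6·9.1 + 0.4·2.8 = 6.58
IV: 0.6·9.7 + 0.4·(-3.2) = 4.54
V: 0.6·7.1 + 0.4·(-3.5) = 2.86
VI: 0.6·8.6 + 0.4·(-4.2) = 3.48
Highest Hurwicz score = 7.76 → I.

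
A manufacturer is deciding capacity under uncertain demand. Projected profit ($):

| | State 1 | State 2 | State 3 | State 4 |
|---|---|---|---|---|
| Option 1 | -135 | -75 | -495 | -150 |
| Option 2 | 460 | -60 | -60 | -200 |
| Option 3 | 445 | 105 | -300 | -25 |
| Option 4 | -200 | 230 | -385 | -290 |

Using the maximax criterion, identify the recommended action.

Row maxima: Option 1=-75, Option 2=460, Option 3=445, Option 4=230
Best best-case = 460 → Option 2.

Option 2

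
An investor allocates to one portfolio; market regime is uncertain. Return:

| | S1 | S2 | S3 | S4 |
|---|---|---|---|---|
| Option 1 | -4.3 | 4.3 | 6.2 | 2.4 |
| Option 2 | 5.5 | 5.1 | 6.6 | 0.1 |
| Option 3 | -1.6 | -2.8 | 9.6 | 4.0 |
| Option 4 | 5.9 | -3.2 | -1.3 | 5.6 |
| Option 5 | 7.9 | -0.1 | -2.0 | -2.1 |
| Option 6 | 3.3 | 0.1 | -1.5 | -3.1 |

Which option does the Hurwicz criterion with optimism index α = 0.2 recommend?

Option 1: 0.2·6.2 + 0.8·(-4.3) = -2.2
Option 2: 0.2·6.6 + 0.8·0.1 = 1.4
Option 3: 0.2·9.6 + 0.8·(-2.8) = -0.32
Option 4: 0.2·5.9 + 0.8·(-3.2) = -1.38
Option 5: 0.2·7.9 + 0.8·(-2.1) = -0.1
Option 6: 0.2·3.3 + 0.8·(-3.1) = -1.82
Highest Hurwicz score = 1.4 → Option 2.

Option 2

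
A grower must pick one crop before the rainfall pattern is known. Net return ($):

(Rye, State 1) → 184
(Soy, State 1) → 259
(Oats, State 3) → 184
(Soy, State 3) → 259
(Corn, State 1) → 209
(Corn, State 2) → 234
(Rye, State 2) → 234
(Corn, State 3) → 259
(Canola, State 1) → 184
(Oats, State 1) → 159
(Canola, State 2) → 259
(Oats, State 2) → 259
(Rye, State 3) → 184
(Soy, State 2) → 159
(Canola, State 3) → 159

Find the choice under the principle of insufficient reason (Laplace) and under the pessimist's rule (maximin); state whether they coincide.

laplace → Corn; maximin → Corn (agree)

Row averages: Corn=234, Soy=677/3, Oats=602/3, Canola=602/3, Rye=602/3
Highest average = 234 → Corn.
Row minima: Corn=209, Soy=159, Oats=159, Canola=159, Rye=184
Best worst-case = 209 → Corn.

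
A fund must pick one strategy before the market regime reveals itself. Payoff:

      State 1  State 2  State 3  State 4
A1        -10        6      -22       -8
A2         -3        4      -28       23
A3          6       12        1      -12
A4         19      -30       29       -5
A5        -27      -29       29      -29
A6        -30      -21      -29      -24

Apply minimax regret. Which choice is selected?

A3

Column bests: State 1=19, State 2=12, State 3=29, State 4=23.
A1 regrets: 29, 6, 51, 31 → max 51
A2 regrets: 22, 8, 57, 0 → max 57
A3 regrets: 13, 0, 28, 35 → max 35
A4 regrets: 0, 42, 0, 28 → max 42
A5 regrets: 46, 41, 0, 52 → max 52
A6 regrets: 49, 33, 58, 47 → max 58
Smallest max regret = 35 → A3.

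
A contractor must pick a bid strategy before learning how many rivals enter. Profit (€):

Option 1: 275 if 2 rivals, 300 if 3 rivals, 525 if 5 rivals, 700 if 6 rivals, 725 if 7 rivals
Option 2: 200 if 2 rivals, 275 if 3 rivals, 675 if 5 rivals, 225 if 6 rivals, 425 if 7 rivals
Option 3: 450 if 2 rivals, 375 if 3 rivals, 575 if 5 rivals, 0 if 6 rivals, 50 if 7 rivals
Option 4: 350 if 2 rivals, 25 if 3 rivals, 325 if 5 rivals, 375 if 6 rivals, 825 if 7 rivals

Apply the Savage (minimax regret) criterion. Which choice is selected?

Column bests: 2 rivals=450, 3 rivals=375, 5 rivals=675, 6 rivals=700, 7 rivals=825.
Option 1 regrets: 175, 75, 150, 0, 100 → max 175
Option 2 regrets: 250, 100, 0, 475, 400 → max 475
Option 3 regrets: 0, 0, 100, 700, 775 → max 775
Option 4 regrets: 100, 350, 350, 325, 0 → max 350
Smallest max regret = 175 → Option 1.

Option 1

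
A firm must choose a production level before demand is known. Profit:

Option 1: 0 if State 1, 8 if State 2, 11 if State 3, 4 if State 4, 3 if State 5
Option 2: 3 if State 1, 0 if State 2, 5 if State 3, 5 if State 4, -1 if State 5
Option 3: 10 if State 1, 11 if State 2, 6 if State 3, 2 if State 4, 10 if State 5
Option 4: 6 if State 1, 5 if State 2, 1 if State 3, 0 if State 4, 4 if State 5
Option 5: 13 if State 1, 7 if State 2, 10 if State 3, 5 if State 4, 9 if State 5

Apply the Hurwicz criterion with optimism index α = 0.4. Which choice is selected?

Option 1: 0.4·11 + 0.6·0 = 4.4
Option 2: 0.4·5 + 0.6·(-1) = 1.4
Option 3: 0.4·11 + 0.6·2 = 5.6
Option 4: 0.4·6 + 0.6·0 = 2.4
Option 5: 0.4·13 + 0.6·5 = 8.2
Highest Hurwicz score = 8.2 → Option 5.

Option 5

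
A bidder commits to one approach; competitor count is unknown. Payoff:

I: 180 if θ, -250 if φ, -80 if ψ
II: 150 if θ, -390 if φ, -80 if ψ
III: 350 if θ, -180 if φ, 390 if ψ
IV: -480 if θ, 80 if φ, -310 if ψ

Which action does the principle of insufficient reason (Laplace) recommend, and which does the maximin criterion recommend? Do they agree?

laplace → III; maximin → III (agree)

Row averages: I=-50, II=-320/3, III=560/3, IV=-710/3
Highest average = 560/3 → III.
Row minima: I=-250, II=-390, III=-180, IV=-480
Best worst-case = -180 → III.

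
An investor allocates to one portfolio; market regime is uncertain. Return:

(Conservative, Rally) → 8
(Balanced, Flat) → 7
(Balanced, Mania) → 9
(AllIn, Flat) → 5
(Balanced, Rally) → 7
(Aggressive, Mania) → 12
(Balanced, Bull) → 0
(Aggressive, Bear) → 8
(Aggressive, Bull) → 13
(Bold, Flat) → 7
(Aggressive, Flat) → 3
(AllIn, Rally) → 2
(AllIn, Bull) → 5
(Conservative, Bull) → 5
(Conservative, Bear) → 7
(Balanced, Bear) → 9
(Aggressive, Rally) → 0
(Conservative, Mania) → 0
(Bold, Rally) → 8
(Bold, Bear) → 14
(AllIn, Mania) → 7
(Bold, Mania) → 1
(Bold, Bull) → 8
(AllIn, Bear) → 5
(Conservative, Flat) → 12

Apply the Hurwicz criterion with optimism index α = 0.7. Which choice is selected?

Conservative: 0.7·12 + 0.3·0 = 8.4
Balanced: 0.7·9 + 0.3·0 = 6.3
Aggressive: 0.7·13 + 0.3·0 = 9.1
Bold: 0.7·14 + 0.3·1 = 10.1
AllIn: 0.7·7 + 0.3·2 = 5.5
Highest Hurwicz score = 10.1 → Bold.

Bold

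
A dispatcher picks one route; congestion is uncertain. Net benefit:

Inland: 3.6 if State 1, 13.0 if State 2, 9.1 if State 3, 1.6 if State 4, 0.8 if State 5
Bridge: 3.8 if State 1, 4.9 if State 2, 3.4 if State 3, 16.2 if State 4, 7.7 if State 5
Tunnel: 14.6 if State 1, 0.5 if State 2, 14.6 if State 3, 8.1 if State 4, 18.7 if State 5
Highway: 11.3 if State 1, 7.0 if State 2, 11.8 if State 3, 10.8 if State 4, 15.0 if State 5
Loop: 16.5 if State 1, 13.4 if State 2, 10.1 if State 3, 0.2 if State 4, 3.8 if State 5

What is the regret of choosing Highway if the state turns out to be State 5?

3.7

Best payoff under State 5 is 18.7.
Regret = 18.7 − 15.0 = 3.7.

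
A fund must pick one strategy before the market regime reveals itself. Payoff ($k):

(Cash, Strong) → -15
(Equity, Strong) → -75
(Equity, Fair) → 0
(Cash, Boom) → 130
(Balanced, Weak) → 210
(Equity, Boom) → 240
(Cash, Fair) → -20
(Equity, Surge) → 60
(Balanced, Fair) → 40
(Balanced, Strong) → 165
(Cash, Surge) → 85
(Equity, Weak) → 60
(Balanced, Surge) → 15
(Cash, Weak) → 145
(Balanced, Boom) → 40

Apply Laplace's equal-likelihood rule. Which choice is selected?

Row averages: Cash=65, Equity=57, Balanced=94
Highest average = 94 → Balanced.

Balanced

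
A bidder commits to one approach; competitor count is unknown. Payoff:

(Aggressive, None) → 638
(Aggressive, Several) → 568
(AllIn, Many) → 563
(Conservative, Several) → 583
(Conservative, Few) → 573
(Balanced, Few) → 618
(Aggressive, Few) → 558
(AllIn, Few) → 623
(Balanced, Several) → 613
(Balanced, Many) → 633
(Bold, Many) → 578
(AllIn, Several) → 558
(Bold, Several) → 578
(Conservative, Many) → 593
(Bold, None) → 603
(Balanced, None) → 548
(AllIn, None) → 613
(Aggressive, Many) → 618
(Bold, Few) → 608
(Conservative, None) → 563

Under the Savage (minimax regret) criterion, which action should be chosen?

Column bests: None=638, Few=623, Several=613, Many=633.
Conservative regrets: 75, 50, 30, 40 → max 75
Balanced regrets: 90, 5, 0, 0 → max 90
Aggressive regrets: 0, 65, 45, 15 → max 65
Bold regrets: 35, 15, 35, 55 → max 55
AllIn regrets: 25, 0, 55, 70 → max 70
Smallest max regret = 55 → Bold.

Bold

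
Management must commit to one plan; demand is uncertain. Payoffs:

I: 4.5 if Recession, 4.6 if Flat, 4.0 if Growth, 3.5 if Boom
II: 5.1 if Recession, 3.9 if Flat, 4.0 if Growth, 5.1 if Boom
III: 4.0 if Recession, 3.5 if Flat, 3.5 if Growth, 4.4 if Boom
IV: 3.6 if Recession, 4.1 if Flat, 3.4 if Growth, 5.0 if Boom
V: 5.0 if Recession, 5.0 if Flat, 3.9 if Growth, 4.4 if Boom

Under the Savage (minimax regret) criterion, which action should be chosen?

Column bests: Recession=5.1, Flat=5.0, Growth=4.0, Boom=5.1.
I regrets: 0.6, 0.4, 0.0, 1.6 → max 1.6
II regrets: 0.0, 1.1, 0.0, 0.0 → max 1.1
III regrets: 1.1, 1.5, 0.5, 0.7 → max 1.5
IV regrets: 1.5, 0.9, 0.6, 0.1 → max 1.5
V regrets: 0.1, 0.0, 0.1, 0.7 → max 0.7
Smallest max regret = 0.7 → V.

V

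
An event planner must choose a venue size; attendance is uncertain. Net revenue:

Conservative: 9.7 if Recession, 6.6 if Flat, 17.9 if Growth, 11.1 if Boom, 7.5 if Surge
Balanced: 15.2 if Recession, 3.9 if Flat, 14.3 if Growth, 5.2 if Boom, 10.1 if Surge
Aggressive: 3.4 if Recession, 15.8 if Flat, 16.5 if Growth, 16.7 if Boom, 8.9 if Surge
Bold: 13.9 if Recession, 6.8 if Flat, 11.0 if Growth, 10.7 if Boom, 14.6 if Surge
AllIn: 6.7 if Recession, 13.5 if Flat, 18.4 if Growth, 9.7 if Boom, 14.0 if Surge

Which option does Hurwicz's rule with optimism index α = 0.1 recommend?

AllIn

Conservative: 0.1·17.9 + 0.9·6.6 = 7.73
Balanced: 0.1·15.2 + 0.9·3.9 = 5.03
Aggressive: 0.1·16.7 + 0.9·3.4 = 4.73
Bold: 0.1·14.6 + 0.9·6.8 = 7.58
AllIn: 0.1·18.4 + 0.9·6.7 = 7.87
Highest Hurwicz score = 7.87 → AllIn.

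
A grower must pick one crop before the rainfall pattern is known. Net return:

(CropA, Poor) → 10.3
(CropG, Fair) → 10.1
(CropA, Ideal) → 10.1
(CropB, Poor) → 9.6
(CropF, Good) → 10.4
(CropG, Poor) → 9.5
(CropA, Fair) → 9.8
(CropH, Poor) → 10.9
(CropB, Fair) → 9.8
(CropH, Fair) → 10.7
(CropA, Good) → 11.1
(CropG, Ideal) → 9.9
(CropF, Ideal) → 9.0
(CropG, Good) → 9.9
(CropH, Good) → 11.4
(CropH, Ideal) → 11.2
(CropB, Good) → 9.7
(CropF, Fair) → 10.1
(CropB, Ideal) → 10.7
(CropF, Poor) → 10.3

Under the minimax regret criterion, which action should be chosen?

CropH

Column bests: Poor=10.9, Fair=10.7, Good=11.4, Ideal=11.2.
CropB regrets: 1.3, 0.9, 1.7, 0.5 → max 1.7
CropA regrets: 0.6, 0.9, 0.3, 1.1 → max 1.1
CropF regrets: 0.6, 0.6, 1.0, 2.2 → max 2.2
CropG regrets: 1.4, 0.6, 1.5, 1.3 → max 1.5
CropH regrets: 0.0, 0.0, 0.0, 0.0 → max 0.0
Smallest max regret = 0.0 → CropH.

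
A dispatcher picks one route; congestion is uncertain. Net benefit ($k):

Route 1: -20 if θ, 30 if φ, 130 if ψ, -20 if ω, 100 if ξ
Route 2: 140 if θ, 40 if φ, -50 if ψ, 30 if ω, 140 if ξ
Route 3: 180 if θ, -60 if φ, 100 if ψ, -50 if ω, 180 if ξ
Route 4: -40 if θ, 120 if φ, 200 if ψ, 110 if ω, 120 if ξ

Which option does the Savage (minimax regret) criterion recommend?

Route 3

Column bests: θ=180, φ=120, ψ=200, ω=110, ξ=180.
Route 1 regrets: 200, 90, 70, 130, 80 → max 200
Route 2 regrets: 40, 80, 250, 80, 40 → max 250
Route 3 regrets: 0, 180, 100, 160, 0 → max 180
Route 4 regrets: 220, 0, 0, 0, 60 → max 220
Smallest max regret = 180 → Route 3.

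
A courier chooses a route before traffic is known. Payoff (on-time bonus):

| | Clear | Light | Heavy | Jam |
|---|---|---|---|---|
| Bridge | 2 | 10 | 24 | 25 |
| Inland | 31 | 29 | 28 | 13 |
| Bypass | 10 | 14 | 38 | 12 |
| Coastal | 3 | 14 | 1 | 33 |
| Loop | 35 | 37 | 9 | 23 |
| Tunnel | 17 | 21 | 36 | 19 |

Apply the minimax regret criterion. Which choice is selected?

Column bests: Clear=35, Light=37, Heavy=38, Jam=33.
Bridge regrets: 33, 27, 14, 8 → max 33
Inland regrets: 4, 8, 10, 20 → max 20
Bypass regrets: 25, 23, 0, 21 → max 25
Coastal regrets: 32, 23, 37, 0 → max 37
Loop regrets: 0, 0, 29, 10 → max 29
Tunnel regrets: 18, 16, 2, 14 → max 18
Smallest max regret = 18 → Tunnel.

Tunnel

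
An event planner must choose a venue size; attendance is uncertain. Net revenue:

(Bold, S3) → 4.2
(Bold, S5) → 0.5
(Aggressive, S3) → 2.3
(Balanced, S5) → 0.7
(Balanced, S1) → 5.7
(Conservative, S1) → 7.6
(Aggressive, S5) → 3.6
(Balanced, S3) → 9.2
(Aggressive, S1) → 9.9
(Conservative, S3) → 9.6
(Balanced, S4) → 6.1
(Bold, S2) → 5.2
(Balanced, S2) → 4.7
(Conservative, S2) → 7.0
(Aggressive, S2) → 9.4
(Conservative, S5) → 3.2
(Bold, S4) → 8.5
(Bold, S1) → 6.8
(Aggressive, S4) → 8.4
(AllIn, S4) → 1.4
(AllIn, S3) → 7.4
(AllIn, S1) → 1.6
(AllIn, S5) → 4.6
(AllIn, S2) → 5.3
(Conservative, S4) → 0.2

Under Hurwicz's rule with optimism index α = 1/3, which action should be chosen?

Aggressive

Conservative: 1/3·9.6 + 2/3·0.2 = 10/3
Balanced: 1/3·9.2 + 2/3·0.7 = 53/15
Aggressive: 1/3·9.9 + 2/3·2.3 = 29/6
Bold: 1/3·8.5 + 2/3·0.5 = 19/6
AllIn: 1/3·7.4 + 2/3·1.4 = 3.4
Highest Hurwicz score = 29/6 → Aggressive.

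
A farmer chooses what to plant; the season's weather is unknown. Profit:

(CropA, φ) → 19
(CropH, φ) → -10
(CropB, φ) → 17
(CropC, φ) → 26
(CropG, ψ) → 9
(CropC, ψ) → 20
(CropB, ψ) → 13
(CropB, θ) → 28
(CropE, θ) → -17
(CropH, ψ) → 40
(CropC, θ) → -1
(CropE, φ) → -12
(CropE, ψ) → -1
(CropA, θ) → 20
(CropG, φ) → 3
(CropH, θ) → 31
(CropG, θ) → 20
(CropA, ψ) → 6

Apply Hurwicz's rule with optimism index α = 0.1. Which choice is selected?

CropB

CropB: 0.1·28 + 0.9·13 = 14.5
CropH: 0.1·40 + 0.9·(-10) = -5
CropC: 0.1·26 + 0.9·(-1) = 1.7
CropA: 0.1·20 + 0.9·6 = 7.4
CropE: 0.1·(-1) + 0.9·(-17) = -15.4
CropG: 0.1·20 + 0.9·3 = 4.7
Highest Hurwicz score = 14.5 → CropB.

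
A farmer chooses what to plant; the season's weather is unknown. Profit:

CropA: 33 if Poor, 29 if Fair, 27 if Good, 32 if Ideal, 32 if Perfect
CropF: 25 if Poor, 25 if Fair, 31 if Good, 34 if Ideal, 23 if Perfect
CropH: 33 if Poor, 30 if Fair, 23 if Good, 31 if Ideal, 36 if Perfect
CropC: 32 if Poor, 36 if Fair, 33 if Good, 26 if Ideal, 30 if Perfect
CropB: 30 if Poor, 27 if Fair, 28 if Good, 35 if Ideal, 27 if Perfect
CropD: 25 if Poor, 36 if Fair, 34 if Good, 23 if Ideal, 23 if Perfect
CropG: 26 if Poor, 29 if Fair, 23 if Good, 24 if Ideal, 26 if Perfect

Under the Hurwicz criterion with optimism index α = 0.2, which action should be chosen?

CropA: 0.2·33 + 0.8·27 = 28.2
CropF: 0.2·34 + 0.8·23 = 25.2
CropH: 0.2·36 + 0.8·23 = 25.6
CropC: 0.2·36 + 0.8·26 = 28
CropB: 0.2·35 + 0.8·27 = 28.6
CropD: 0.2·36 + 0.8·23 = 25.6
CropG: 0.2·29 + 0.8·23 = 24.2
Highest Hurwicz score = 28.6 → CropB.

CropB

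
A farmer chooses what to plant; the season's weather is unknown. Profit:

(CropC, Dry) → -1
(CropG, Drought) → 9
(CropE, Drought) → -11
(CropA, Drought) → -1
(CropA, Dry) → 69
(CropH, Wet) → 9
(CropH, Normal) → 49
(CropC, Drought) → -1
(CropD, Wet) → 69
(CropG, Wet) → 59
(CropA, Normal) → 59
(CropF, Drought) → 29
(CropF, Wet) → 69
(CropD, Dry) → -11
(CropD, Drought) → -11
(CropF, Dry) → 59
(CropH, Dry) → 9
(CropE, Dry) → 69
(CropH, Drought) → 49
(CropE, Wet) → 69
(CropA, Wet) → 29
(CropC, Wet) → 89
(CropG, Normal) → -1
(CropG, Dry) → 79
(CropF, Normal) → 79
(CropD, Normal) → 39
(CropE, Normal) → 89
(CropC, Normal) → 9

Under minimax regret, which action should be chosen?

Column bests: Drought=49, Dry=79, Normal=89, Wet=89.
CropF regrets: 20, 20, 10, 20 → max 20
CropD regrets: 60, 90, 50, 20 → max 90
CropH regrets: 0, 70, 40, 80 → max 80
CropG regrets: 40, 0, 90, 30 → max 90
CropE regrets: 60, 10, 0, 20 → max 60
CropA regrets: 50, 10, 30, 60 → max 60
CropC regrets: 50, 80, 80, 0 → max 80
Smallest max regret = 20 → CropF.

CropF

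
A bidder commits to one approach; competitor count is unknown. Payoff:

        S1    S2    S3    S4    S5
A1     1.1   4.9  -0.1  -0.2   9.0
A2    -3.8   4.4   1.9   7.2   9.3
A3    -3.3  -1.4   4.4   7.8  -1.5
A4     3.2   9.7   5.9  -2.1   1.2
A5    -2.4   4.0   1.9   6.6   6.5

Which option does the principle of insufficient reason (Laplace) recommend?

A2

Row averages: A1=2.94, A2=3.8, A3=1.2, A4=3.58, A5=3.32
Highest average = 3.8 → A2.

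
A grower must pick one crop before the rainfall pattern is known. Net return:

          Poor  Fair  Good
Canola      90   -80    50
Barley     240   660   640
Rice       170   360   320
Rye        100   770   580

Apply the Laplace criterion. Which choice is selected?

Barley

Row averages: Canola=20, Barley=1540/3, Rice=850/3, Rye=1450/3
Highest average = 1540/3 → Barley.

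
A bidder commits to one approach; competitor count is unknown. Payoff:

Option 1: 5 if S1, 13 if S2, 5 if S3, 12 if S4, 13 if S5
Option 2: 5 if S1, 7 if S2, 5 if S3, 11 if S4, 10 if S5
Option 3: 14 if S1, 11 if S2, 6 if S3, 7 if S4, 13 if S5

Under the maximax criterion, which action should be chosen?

Option 3

Row maxima: Option 1=13, Option 2=11, Option 3=14
Best best-case = 14 → Option 3.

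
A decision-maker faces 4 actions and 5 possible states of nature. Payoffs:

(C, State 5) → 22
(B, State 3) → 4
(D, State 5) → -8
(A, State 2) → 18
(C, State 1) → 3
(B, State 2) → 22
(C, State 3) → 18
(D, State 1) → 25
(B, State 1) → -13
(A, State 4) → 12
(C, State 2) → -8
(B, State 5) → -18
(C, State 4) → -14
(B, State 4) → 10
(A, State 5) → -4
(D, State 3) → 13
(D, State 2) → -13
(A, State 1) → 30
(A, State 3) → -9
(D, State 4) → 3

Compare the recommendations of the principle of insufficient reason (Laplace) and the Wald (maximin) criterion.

laplace → A; maximin → A (agree)

Row averages: A=9.4, B=1, C=4.2, D=4
Highest average = 9.4 → A.
Row minima: A=-9, B=-18, C=-14, D=-13
Best worst-case = -9 → A.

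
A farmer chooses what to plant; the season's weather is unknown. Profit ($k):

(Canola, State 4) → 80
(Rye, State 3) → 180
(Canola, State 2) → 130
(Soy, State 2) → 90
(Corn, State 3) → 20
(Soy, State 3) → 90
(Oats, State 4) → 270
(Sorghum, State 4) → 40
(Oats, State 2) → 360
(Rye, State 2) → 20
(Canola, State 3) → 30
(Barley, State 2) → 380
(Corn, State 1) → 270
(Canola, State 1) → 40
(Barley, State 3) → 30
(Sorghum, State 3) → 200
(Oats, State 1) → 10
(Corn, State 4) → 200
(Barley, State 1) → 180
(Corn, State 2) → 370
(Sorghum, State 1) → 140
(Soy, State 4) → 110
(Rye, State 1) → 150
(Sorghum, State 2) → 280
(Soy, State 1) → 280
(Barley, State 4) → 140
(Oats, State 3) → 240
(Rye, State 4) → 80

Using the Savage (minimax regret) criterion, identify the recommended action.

Column bests: State 1=280, State 2=380, State 3=240, State 4=270.
Rye regrets: 130, 360, 60, 190 → max 360
Sorghum regrets: 140, 100, 40, 230 → max 230
Canola regrets: 240, 250, 210, 190 → max 250
Corn regrets: 10, 10, 220, 70 → max 220
Soy regrets: 0, 290, 150, 160 → max 290
Oats regrets: 270, 20, 0, 0 → max 270
Barley regrets: 100, 0, 210, 130 → max 210
Smallest max regret = 210 → Barley.

Barley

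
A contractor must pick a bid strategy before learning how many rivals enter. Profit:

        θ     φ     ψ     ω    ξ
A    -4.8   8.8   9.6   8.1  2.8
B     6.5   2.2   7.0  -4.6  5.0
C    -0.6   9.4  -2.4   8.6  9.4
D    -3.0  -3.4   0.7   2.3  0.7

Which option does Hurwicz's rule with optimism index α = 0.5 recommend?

C

A: 0.5·9.6 + 0.5·(-4.8) = 2.4
B: 0.5·7.0 + 0.5·(-4.6) = 1.2
C: 0.5·9.4 + 0.5·(-2.4) = 3.5
D: 0.5·2.3 + 0.5·(-3.4) = -0.55
Highest Hurwicz score = 3.5 → C.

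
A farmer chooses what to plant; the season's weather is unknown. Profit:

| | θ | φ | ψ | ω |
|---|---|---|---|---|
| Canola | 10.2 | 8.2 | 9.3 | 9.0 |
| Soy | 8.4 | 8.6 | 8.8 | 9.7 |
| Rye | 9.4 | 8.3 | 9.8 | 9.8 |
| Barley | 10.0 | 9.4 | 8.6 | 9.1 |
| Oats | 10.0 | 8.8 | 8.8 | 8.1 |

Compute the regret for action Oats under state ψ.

1.0

Best payoff under ψ is 9.8.
Regret = 9.8 − 8.8 = 1.0.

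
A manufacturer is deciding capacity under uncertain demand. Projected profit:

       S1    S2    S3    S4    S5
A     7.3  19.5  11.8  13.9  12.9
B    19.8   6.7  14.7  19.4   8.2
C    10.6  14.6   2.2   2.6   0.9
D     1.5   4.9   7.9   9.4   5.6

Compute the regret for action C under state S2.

4.9

Best payoff under S2 is 19.5.
Regret = 19.5 − 14.6 = 4.9.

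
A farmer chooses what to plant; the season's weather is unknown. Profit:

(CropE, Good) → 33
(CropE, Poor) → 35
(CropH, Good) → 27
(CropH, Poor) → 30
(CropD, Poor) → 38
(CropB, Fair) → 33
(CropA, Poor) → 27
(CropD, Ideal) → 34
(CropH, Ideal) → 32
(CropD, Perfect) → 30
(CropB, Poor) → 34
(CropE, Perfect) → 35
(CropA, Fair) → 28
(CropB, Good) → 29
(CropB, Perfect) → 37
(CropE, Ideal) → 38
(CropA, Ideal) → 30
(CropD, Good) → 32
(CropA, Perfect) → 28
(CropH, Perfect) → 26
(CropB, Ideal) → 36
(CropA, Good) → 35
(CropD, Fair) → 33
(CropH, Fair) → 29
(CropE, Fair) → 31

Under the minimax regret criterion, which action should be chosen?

CropE

Column bests: Poor=38, Fair=33, Good=35, Ideal=38, Perfect=37.
CropE regrets: 3, 2, 2, 0, 2 → max 3
CropA regrets: 11, 5, 0, 8, 9 → max 11
CropH regrets: 8, 4, 8, 6, 11 → max 11
CropD regrets: 0, 0, 3, 4, 7 → max 7
CropB regrets: 4, 0, 6, 2, 0 → max 6
Smallest max regret = 3 → CropE.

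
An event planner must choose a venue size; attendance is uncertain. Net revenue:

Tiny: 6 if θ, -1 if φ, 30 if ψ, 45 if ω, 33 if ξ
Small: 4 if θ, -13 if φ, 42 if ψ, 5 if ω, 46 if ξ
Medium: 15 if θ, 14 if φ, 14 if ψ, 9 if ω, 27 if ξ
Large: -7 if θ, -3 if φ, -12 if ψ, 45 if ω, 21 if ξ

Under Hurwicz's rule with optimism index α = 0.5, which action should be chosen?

Tiny: 0.5·45 + 0.5·(-1) = 22
Small: 0.5·46 + 0.5·(-13) = 16.5
Medium: 0.5·27 + 0.5·9 = 18
Large: 0.5·45 + 0.5·(-12) = 16.5
Highest Hurwicz score = 22 → Tiny.

Tiny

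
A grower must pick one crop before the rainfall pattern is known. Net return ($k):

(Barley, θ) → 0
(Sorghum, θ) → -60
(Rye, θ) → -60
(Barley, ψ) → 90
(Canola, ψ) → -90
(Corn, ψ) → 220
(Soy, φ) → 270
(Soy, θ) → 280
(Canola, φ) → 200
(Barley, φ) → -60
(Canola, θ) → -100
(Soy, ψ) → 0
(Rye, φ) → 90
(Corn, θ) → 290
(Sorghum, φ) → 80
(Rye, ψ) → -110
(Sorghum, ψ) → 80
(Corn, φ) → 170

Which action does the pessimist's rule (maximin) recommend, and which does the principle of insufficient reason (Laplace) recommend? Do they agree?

maximin → Corn; laplace → Corn (agree)

Row minima: Barley=-60, Sorghum=-60, Corn=170, Soy=0, Canola=-100, Rye=-110
Best worst-case = 170 → Corn.
Row averages: Barley=10, Sorghum=100/3, Corn=680/3, Soy=550/3, Canola=10/3, Rye=-80/3
Highest average = 680/3 → Corn.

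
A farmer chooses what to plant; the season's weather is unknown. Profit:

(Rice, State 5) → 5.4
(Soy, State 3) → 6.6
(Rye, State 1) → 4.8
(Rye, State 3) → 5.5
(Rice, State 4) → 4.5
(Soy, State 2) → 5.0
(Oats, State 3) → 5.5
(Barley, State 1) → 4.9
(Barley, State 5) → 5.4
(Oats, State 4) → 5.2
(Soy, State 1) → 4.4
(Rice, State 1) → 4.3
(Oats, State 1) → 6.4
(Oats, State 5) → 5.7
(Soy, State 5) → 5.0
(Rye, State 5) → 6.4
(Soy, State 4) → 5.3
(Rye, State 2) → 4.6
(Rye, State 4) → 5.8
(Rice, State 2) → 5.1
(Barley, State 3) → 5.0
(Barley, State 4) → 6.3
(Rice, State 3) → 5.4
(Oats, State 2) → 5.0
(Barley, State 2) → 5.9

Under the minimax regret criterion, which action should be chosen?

Column bests: State 1=6.4, State 2=5.9, State 3=6.6, State 4=6.3, State 5=6.4.
Rice regrets: 2.1, 0.8, 1.2, 1.8, 1.0 → max 2.1
Barley regrets: 1.5, 0.0, 1.6, 0.0, 1.0 → max 1.6
Oats regrets: 0.0, 0.9, 1.1, 1.1, 0.7 → max 1.1
Soy regrets: 2.0, 0.9, 0.0, 1.0, 1.4 → max 2.0
Rye regrets: 1.6, 1.3, 1.1, 0.5, 0.0 → max 1.6
Smallest max regret = 1.1 → Oats.

Oats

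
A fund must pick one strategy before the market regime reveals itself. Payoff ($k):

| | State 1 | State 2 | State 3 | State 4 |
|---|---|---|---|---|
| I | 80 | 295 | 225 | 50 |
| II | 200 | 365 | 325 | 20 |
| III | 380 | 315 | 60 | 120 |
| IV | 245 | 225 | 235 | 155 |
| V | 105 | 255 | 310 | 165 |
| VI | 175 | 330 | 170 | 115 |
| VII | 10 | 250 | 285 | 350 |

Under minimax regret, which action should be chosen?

IV

Column bests: State 1=380, State 2=365, State 3=325, State 4=350.
I regrets: 300, 70, 100, 300 → max 300
II regrets: 180, 0, 0, 330 → max 330
III regrets: 0, 50, 265, 230 → max 265
IV regrets: 135, 140, 90, 195 → max 195
V regrets: 275, 110, 15, 185 → max 275
VI regrets: 205, 35, 155, 235 → max 235
VII regrets: 370, 115, 40, 0 → max 370
Smallest max regret = 195 → IV.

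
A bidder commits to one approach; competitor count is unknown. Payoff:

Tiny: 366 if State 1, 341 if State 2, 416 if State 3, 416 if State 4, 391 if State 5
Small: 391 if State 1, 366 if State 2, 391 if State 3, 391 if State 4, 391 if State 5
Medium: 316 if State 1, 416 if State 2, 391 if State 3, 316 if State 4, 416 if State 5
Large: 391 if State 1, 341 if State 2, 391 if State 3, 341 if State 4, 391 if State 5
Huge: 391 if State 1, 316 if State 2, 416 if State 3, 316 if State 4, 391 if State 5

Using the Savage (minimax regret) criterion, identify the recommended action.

Column bests: State 1=391, State 2=416, State 3=416, State 4=416, State 5=416.
Tiny regrets: 25, 75, 0, 0, 25 → max 75
Small regrets: 0, 50, 25, 25, 25 → max 50
Medium regrets: 75, 0, 25, 100, 0 → max 100
Large regrets: 0, 75, 25, 75, 25 → max 75
Huge regrets: 0, 100, 0, 100, 25 → max 100
Smallest max regret = 50 → Small.

Small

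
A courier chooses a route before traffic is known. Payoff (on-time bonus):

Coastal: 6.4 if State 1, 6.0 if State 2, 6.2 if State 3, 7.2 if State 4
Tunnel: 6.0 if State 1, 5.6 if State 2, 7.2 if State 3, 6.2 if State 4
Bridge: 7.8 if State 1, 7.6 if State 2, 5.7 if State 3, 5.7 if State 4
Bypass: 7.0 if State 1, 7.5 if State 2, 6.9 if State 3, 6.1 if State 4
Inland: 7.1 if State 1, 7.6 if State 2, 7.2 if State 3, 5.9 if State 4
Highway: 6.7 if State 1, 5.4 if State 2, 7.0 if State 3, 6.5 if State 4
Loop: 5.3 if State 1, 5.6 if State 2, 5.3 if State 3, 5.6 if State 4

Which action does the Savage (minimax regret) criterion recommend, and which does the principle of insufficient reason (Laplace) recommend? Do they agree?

minimax regret → Bypass; laplace → Inland (disagree)

Column bests: State 1=7.8, State 2=7.6, State 3=7.2, State 4=7.2.
Coastal regrets: 1.4, 1.6, 1.0, 0.0 → max 1.6
Tunnel regrets: 1.8, 2.0, 0.0, 1.0 → max 2.0
Bridge regrets: 0.0, 0.0, 1.5, 1.5 → max 1.5
Bypass regrets: 0.8, 0.1, 0.3, 1.1 → max 1.1
Inland regrets: 0.7, 0.0, 0.0, 1.3 → max 1.3
Highway regrets: 1.1, 2.2, 0.2, 0.7 → max 2.2
Loop regrets: 2.5, 2.0, 1.9, 1.6 → max 2.5
Smallest max regret = 1.1 → Bypass.
Row averages: Coastal=6.45, Tunnel=6.25, Bridge=6.7, Bypass=6.875, Inland=6.95, Highway=6.4, Loop=5.45
Highest average = 6.95 → Inland.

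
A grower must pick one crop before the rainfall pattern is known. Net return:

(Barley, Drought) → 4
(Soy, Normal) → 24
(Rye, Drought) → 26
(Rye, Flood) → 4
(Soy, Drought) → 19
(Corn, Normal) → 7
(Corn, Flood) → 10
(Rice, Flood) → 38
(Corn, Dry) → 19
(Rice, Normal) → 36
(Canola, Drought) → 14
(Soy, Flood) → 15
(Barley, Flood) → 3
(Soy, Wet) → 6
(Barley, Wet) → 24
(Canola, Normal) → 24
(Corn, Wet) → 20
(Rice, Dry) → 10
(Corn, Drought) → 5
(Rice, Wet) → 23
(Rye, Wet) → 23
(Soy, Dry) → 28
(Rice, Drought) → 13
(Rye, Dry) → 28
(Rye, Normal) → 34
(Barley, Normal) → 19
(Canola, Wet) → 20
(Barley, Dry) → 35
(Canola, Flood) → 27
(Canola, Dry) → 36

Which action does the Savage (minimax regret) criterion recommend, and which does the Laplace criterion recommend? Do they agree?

minimax regret → Canola; laplace → Canola (agree)

Column bests: Drought=26, Dry=36, Normal=36, Wet=24, Flood=38.
Canola regrets: 12, 0, 12, 4, 11 → max 12
Barley regrets: 22, 1, 17, 0, 35 → max 35
Rice regrets: 13, 26, 0, 1, 0 → max 26
Corn regrets: 21, 17, 29, 4, 28 → max 29
Rye regrets: 0, 8, 2, 1, 34 → max 34
Soy regrets: 7, 8, 12, 18, 23 → max 23
Smallest max regret = 12 → Canola.
Row averages: Canola=24.2, Barley=17, Rice=24, Corn=12.2, Rye=23, Soy=18.4
Highest average = 24.2 → Canola.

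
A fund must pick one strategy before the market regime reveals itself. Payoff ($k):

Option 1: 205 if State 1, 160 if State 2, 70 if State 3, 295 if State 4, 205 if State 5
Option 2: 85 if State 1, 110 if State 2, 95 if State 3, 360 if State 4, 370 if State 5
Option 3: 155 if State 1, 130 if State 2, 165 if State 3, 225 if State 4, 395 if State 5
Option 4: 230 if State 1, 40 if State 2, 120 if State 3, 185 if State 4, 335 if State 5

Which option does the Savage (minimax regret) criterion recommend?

Option 3

Column bests: State 1=230, State 2=160, State 3=165, State 4=360, State 5=395.
Option 1 regrets: 25, 0, 95, 65, 190 → max 190
Option 2 regrets: 145, 50, 70, 0, 25 → max 145
Option 3 regrets: 75, 30, 0, 135, 0 → max 135
Option 4 regrets: 0, 120, 45, 175, 60 → max 175
Smallest max regret = 135 → Option 3.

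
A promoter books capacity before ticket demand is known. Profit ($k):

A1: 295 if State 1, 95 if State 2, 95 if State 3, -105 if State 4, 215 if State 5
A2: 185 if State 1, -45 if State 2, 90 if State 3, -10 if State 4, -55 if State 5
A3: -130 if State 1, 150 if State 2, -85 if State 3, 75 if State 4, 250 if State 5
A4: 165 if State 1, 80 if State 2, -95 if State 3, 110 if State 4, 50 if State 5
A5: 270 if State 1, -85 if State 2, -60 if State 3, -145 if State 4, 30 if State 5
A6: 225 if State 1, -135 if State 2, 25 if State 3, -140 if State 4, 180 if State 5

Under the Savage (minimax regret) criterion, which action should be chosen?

Column bests: State 1=295, State 2=150, State 3=95, State 4=110, State 5=250.
A1 regrets: 0, 55, 0, 215, 35 → max 215
A2 regrets: 110, 195, 5, 120, 305 → max 305
A3 regrets: 425, 0, 180, 35, 0 → max 425
A4 regrets: 130, 70, 190, 0, 200 → max 200
A5 regrets: 25, 235, 155, 255, 220 → max 255
A6 regrets: 70, 285, 70, 250, 70 → max 285
Smallest max regret = 200 → A4.

A4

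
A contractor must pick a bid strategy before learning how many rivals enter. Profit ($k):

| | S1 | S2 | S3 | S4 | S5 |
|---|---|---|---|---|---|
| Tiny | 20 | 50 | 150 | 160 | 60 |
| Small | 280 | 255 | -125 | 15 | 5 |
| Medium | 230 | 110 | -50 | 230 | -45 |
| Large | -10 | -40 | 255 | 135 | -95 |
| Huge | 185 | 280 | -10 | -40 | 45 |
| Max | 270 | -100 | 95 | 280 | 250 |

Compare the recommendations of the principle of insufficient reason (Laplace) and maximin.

Row averages: Tiny=88, Small=86, Medium=95, Large=49, Huge=92, Max=159
Highest average = 159 → Max.
Row minima: Tiny=20, Small=-125, Medium=-50, Large=-95, Huge=-40, Max=-100
Best worst-case = 20 → Tiny.

laplace → Max; maximin → Tiny (disagree)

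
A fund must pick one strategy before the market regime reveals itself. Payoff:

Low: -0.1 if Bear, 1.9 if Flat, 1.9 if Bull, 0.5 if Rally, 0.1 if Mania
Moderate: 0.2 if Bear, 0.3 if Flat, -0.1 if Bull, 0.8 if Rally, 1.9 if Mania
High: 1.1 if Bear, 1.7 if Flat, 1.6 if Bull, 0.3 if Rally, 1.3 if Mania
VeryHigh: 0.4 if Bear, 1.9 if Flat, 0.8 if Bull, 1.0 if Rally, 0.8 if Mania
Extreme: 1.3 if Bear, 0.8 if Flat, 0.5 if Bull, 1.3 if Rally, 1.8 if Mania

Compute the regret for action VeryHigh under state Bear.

0.9

Best payoff under Bear is 1.3.
Regret = 1.3 − 0.4 = 0.9.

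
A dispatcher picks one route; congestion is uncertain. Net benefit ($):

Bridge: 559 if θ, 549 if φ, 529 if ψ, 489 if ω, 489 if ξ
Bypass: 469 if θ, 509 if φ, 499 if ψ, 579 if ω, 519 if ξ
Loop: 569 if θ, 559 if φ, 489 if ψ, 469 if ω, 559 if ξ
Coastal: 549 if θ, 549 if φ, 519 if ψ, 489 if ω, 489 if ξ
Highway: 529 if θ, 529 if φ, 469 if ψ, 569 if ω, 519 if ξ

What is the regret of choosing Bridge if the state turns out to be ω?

90

Best payoff under ω is 579.
Regret = 579 − 489 = 90.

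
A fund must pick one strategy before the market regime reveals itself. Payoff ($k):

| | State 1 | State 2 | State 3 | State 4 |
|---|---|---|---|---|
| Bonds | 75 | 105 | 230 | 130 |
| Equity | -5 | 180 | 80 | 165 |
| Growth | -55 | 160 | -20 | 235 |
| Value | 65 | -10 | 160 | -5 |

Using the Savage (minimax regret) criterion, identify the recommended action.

Column bests: State 1=75, State 2=180, State 3=230, State 4=235.
Bonds regrets: 0, 75, 0, 105 → max 105
Equity regrets: 80, 0, 150, 70 → max 150
Growth regrets: 130, 20, 250, 0 → max 250
Value regrets: 10, 190, 70, 240 → max 240
Smallest max regret = 105 → Bonds.

Bonds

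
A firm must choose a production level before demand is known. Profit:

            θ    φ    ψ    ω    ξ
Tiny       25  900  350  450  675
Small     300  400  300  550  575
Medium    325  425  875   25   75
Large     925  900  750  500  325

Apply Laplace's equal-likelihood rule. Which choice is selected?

Row averages: Tiny=480, Small=425, Medium=345, Large=680
Highest average = 680 → Large.

Large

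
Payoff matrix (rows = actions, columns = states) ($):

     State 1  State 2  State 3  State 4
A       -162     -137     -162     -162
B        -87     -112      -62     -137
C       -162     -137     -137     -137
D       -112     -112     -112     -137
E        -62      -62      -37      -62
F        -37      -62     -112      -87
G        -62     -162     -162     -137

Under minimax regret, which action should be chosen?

E

Column bests: State 1=-37, State 2=-62, State 3=-37, State 4=-62.
A regrets: 125, 75, 125, 100 → max 125
B regrets: 50, 50, 25, 75 → max 75
C regrets: 125, 75, 100, 75 → max 125
D regrets: 75, 50, 75, 75 → max 75
E regrets: 25, 0, 0, 0 → max 25
F regrets: 0, 0, 75, 25 → max 75
G regrets: 25, 100, 125, 75 → max 125
Smallest max regret = 25 → E.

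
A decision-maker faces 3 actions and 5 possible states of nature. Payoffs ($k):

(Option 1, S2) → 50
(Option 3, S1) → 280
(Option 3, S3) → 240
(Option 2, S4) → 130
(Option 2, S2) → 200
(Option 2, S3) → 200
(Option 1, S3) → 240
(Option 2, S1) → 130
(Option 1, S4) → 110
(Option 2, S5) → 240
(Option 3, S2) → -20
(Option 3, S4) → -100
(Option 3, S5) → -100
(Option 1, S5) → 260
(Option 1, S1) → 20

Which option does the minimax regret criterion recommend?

Column bests: S1=280, S2=200, S3=240, S4=130, S5=260.
Option 1 regrets: 260, 150, 0, 20, 0 → max 260
Option 2 regrets: 150, 0, 40, 0, 20 → max 150
Option 3 regrets: 0, 220, 0, 230, 360 → max 360
Smallest max regret = 150 → Option 2.

Option 2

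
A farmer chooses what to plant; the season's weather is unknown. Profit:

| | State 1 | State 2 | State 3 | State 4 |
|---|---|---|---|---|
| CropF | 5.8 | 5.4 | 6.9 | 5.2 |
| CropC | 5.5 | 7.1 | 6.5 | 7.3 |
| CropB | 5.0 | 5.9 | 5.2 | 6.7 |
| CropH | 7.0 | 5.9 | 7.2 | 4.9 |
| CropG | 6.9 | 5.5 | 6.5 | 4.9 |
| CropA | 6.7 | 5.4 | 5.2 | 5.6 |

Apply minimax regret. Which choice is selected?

CropC

Column bests: State 1=7.0, State 2=7.1, State 3=7.2, State 4=7.3.
CropF regrets: 1.2, 1.7, 0.3, 2.1 → max 2.1
CropC regrets: 1.5, 0.0, 0.7, 0.0 → max 1.5
CropB regrets: 2.0, 1.2, 2.0, 0.6 → max 2.0
CropH regrets: 0.0, 1.2, 0.0, 2.4 → max 2.4
CropG regrets: 0.1, 1.6, 0.7, 2.4 → max 2.4
CropA regrets: 0.3, 1.7, 2.0, 1.7 → max 2.0
Smallest max regret = 1.5 → CropC.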